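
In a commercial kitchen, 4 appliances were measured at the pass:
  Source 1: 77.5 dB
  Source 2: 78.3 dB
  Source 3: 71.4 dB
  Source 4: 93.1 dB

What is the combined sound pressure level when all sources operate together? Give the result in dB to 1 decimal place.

93.4 dB

Converting to relative power and adding: 10^(77.5/10) + 10^(78.3/10) + 10^(71.4/10) + 10^(93.1/10) = 2.179e+09.
L_total = 10·log₁₀(2.179e+09) = 93.4 dB.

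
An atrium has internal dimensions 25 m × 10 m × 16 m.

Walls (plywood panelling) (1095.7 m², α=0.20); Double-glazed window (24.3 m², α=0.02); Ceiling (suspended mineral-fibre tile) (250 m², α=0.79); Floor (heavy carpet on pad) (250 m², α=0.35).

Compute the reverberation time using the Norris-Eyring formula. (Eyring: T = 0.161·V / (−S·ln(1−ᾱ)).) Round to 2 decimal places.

1.07 seconds

Total surface area S = 1095.7 + 24.3 + 250 + 250 = 1620.0 m².
Σ(Sᵢαᵢ) = 1095.7·0.20 + 24.3·0.02 + 250·0.79 + 250·0.35 = 504.626.
Mean coefficient ᾱ = A/S = 0.3115.
−S·ln(1−ᾱ) = −1620.0 × ln(1 − 0.3115) = 604.649.
V = 25 × 10 × 16 = 4000 m³.
T = 0.161·V/[−S·ln(1−ᾱ)] = 0.161·4000/604.649 = 1.07 s.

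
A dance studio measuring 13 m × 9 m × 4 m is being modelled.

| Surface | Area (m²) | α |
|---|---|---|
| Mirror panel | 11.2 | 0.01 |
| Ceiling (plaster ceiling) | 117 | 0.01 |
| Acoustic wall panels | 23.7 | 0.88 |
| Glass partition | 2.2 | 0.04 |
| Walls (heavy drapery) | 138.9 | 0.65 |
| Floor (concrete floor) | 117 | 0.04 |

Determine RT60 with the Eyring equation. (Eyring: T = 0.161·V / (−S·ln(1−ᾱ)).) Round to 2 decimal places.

S = Σ Sᵢ = 410.0 m².
Absorption A = 11.2×0.01 + 117×0.01 + 23.7×0.88 + 2.2×0.04 + 138.9×0.65 + 117×0.04 = 117.191 sabins.
ᾱ = 117.191 / 410.0 = 0.2858.
Eyring denominator: −S ln(1−ᾱ) = 138.003.
V = 13 × 9 × 4 = 468 m³.
RT60 = 0.161 × 468 / 138.003 = 0.55 s.

0.55 sec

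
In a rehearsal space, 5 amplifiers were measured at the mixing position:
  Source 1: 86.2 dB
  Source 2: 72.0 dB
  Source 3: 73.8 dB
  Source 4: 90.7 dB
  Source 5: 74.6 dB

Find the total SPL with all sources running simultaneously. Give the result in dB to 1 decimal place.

Σ 10^(Lᵢ/10) = 1.66e+09.
Back to dB: 10·log₁₀ Σ = 92.2 dB.

92.2 dB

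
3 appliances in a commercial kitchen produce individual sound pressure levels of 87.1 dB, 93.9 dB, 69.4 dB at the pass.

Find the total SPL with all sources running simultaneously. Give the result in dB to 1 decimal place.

94.7 dB

Converting to relative power and adding: 10^(87.1/10) + 10^(93.9/10) + 10^(69.4/10) = 2.976e+09.
Back to dB: 10·log₁₀ Σ = 94.7 dB.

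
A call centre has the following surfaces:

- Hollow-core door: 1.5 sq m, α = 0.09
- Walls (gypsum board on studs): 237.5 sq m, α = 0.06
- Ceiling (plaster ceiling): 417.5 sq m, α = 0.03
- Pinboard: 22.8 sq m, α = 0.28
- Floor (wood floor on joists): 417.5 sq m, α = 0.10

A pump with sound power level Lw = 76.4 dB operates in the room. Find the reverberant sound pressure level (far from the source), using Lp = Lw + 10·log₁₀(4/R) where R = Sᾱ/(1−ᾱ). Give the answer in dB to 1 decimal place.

A = 75.044 sabins; S = 1096.8 sq m.
ᾱ = 75.044/1096.8 = 0.0684; R = Sᾱ/(1−ᾱ) = 75.044/(1−0.0684) = 80.554 sq m.
Lp = 76.4 + 10·log₁₀(4/80.554) = 76.4 + (-13.04) = 63.4 dB.

63.4 dB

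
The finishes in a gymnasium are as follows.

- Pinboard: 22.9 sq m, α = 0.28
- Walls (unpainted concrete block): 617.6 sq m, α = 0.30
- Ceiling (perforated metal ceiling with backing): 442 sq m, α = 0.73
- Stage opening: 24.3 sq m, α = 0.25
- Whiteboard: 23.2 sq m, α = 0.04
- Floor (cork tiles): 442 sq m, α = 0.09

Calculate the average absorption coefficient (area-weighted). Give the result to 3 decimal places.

0.357

S = Σ Sᵢ = 22.9 + 617.6 + 442 + 24.3 + 23.2 + 442 = 1572.0 sq m.
Weighted sum Σ Sα = 561.135.
ᾱ = A/S = 0.357.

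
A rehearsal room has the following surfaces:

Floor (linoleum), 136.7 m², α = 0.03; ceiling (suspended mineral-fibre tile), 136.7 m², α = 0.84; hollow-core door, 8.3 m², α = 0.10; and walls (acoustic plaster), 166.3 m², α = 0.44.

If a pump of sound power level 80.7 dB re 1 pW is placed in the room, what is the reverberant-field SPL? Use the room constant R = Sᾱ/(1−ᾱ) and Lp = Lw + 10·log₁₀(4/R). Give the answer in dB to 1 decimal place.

Σ(Sᵢαᵢ) = 136.7×0.03 + 136.7×0.84 + 8.3×0.10 + 166.3×0.44 = 192.931; total area S = 448.0 m².
ᾱ = 0.4306, so room constant R = A/(1−ᾱ) = 338.832 m².
Lp = Lw + 10 log₁₀(4/R) = 80.7 -19.28 = 61.4 dB.

61.4 dB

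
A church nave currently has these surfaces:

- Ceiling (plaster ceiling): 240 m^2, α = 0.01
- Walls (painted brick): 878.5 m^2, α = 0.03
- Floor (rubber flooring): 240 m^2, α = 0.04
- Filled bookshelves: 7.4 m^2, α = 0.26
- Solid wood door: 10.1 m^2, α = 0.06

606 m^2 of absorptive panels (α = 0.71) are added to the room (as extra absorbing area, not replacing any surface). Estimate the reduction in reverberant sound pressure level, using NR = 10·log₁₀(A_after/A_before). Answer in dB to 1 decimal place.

10.6 dB

Total absorption A_before = 240*0.01 + 878.5*0.03 + 240*0.04 + 7.4*0.26 + 10.1*0.06
  = 2.400 + 26.355 + 9.600 + 1.924 + 0.606 = 40.885 m^2 sabins.
Added absorption = 606 × 0.71 = 430.260 sabins.
New total A_after = 471.145 sabins.
Reduction = 10 log₁₀(A_after/A_before) = 10 log₁₀(11.5237) = 10.6 dB.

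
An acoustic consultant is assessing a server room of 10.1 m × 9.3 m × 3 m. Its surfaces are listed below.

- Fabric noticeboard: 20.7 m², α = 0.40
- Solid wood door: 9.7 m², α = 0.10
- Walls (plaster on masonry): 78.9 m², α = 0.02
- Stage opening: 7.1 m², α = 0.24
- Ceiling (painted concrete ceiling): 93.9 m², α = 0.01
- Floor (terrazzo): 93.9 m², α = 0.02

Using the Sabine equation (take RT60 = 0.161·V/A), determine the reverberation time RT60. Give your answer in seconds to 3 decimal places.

2.956 sec

Equivalent absorption area: A = 20.7*0.40 + 9.7*0.10 + 78.9*0.02 + 7.1*0.24 + 93.9*0.01 + 93.9*0.02 = 15.349 m².
V = 10.1·9.3·3 = 281.79 m³.
Sabine: RT60 = 0.161 × 281.79 / 15.349 = 2.956 s.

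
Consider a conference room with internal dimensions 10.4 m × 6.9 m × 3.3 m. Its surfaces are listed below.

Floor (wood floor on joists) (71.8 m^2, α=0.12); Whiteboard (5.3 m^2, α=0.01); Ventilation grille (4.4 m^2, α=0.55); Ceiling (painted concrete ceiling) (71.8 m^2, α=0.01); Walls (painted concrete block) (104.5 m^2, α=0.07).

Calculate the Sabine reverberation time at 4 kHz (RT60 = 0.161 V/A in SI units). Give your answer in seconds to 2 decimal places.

1.99 s

Equivalent absorption area: A = 71.8·0.12 + 5.3·0.01 + 4.4·0.55 + 71.8·0.01 + 104.5·0.07 = 19.122 m^2.
Room volume: 236.808 m³.
T = 0.161 V/A = 0.161·236.808/19.122 = 1.99 s.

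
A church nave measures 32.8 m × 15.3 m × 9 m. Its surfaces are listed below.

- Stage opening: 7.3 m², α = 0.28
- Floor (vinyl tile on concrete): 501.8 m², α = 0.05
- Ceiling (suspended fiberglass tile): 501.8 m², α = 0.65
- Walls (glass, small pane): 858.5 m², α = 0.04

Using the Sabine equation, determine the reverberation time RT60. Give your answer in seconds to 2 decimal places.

A = Σ Sᵢαᵢ = 7.3·0.28 + 501.8·0.05 + 501.8·0.65 + 858.5·0.04 = 387.644 sabins.
Volume V = 32.8 × 15.3 × 9 = 4516.56 m³.
Sabine: RT60 = 0.161 × 4516.56 / 387.644 = 1.88 s.

1.88 sec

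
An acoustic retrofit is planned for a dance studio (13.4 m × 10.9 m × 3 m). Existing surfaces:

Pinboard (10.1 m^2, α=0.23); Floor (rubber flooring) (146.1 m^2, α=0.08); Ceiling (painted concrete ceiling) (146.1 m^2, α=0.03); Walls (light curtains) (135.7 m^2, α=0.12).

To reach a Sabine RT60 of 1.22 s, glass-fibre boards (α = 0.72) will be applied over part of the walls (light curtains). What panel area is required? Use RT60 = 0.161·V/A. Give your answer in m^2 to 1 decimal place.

Total absorption A₁ = 10.1*0.23 + 146.1*0.08 + 146.1*0.03 + 135.7*0.12
  = 2.323 + 11.688 + 4.383 + 16.284 = 34.678 m^2 sabins.
Required A₂ = 0.161·438.18/1.22 = 57.825 sabins.
ΔA needed = 57.825 − 34.678 = 23.147 sabins.
Each m^2 of panel replacing the walls (light curtains) adds (0.72 − 0.12) = 0.60 sabins.
Panel area = 23.147 / 0.60 = 38.6 m^2.

38.6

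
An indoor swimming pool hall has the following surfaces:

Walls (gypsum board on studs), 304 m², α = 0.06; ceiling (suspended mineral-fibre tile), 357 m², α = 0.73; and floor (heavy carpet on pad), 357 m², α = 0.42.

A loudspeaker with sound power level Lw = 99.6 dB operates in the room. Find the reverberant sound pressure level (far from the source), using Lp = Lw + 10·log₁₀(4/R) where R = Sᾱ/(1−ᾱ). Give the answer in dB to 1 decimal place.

76.9 dB

Σ(Sᵢαᵢ) = 304·0.06 + 357·0.73 + 357·0.42 = 428.790; total area S = 1018.0 m².
ᾱ = 428.790/1018.0 = 0.4212; R = Sᾱ/(1−ᾱ) = 428.790/(1−0.4212) = 740.826 m².
Lp = Lw + 10 log₁₀(4/R) = 99.6 -22.68 = 76.9 dB.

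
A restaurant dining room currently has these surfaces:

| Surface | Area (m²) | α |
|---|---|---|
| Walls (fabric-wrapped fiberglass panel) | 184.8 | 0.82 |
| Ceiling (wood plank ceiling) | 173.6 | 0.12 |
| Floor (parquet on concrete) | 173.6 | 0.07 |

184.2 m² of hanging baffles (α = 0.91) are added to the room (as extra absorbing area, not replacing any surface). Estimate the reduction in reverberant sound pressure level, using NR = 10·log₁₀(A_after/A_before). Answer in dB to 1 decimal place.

2.8 dB

Summing Sᵢαᵢ: 151.536 + 20.832 + 12.152 → A_before = 184.520 sabins.
Treatment contributes 184.2·0.91 = 167.622 sabins.
New total A_after = 352.142 sabins.
Reduction = 10 log₁₀(A_after/A_before) = 10 log₁₀(1.9084) = 2.8 dB.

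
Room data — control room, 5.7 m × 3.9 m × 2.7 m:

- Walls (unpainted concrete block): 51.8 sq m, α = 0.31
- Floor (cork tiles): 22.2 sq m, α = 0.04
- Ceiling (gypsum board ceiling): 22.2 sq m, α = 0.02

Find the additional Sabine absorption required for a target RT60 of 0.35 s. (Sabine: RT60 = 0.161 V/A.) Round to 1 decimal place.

Total absorption A₁ = 51.8×0.31 + 22.2×0.04 + 22.2×0.02
  = 16.058 + 0.888 + 0.444 = 17.390 sq m sabins.
Target A₂ = 0.161·60.021/0.35 = 27.610 sabins (V = 60.021 m³).
ΔA = A₂ − A₁ = 27.610 − 17.390 = 10.2 sabins.

10.2 sabins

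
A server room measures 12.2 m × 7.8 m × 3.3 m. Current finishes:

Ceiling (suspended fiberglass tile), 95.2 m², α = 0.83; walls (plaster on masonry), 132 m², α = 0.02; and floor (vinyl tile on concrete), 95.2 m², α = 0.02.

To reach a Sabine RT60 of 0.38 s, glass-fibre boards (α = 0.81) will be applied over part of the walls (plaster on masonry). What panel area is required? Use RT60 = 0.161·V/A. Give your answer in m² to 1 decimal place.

Equivalent absorption area: A₁ = 95.2×0.83 + 132×0.02 + 95.2×0.02 = 83.560 m².
Required A₂ = 0.161·314.028/0.38 = 133.049 sabins.
ΔA needed = 133.049 − 83.560 = 49.489 sabins.
Net gain per m²: Δα = 0.81 − 0.02 = 0.79.
Panel area = 49.489 / 0.79 = 62.6 m².

62.6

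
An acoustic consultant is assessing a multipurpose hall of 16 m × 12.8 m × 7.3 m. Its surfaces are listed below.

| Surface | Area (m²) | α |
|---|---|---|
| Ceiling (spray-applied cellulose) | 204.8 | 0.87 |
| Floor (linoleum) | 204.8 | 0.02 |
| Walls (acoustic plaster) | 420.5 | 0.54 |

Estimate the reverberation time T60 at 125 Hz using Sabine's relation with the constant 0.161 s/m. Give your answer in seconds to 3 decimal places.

Summing Sᵢαᵢ: 178.176 + 4.096 + 227.070 → A = 409.342 sabins.
V = 16·12.8·7.3 = 1495.04 m³.
Sabine: RT60 = 0.161 × 1495.04 / 409.342 = 0.588 s.

0.588 seconds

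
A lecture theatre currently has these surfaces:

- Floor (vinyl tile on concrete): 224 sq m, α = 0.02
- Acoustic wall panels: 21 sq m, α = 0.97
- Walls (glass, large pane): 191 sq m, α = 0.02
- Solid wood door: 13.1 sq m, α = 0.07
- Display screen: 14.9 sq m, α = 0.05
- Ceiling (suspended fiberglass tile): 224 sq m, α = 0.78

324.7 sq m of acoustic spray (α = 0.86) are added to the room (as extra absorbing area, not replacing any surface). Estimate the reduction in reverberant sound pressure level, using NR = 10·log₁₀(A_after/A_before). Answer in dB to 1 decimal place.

3.7 dB

Equivalent absorption area: A_before = 224·0.02 + 21·0.97 + 191·0.02 + 13.1·0.07 + 14.9·0.05 + 224·0.78 = 205.052 sq m.
Added absorption = 324.7 × 0.86 = 279.242 sabins.
A_after = 205.052 + 279.242 = 484.294 sabins.
Reduction = 10 log₁₀(A_after/A_before) = 10 log₁₀(2.3618) = 3.7 dB.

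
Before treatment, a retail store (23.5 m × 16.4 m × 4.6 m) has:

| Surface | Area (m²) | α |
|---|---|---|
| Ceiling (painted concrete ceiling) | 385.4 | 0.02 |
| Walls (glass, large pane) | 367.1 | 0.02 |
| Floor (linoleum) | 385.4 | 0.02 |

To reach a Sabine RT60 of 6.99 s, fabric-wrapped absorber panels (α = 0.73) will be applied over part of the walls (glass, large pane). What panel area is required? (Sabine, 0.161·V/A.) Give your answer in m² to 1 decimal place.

25.5

Total absorption A₁ = 385.4·0.02 + 367.1·0.02 + 385.4·0.02
  = 7.708 + 7.342 + 7.708 = 22.758 m² sabins.
V = 1772.84 m³. Target absorption A₂ = 0.161 × 1772.84 / 6.99 = 40.834 sabins.
ΔA needed = 40.834 − 22.758 = 18.076 sabins.
Each m² of panel replacing the walls (glass, large pane) adds (0.73 − 0.02) = 0.71 sabins.
Area = ΔA/Δα = 18.076/0.71 = 25.5 m².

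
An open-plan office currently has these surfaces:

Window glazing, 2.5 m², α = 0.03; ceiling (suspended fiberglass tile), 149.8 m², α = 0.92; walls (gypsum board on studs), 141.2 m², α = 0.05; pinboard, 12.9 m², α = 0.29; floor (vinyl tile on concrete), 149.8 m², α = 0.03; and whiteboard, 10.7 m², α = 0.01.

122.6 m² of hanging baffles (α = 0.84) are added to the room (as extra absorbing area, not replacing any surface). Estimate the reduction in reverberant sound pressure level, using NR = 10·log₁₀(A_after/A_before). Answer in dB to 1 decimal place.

2.2 dB

Equivalent absorption area: A_before = 2.5*0.03 + 149.8*0.92 + 141.2*0.05 + 12.9*0.29 + 149.8*0.03 + 10.7*0.01 = 153.293 m².
Added absorption = 122.6 × 0.84 = 102.984 sabins.
A_after = 153.293 + 102.984 = 256.277 sabins.
NR = 10·log₁₀(256.277/153.293) = 2.2 dB.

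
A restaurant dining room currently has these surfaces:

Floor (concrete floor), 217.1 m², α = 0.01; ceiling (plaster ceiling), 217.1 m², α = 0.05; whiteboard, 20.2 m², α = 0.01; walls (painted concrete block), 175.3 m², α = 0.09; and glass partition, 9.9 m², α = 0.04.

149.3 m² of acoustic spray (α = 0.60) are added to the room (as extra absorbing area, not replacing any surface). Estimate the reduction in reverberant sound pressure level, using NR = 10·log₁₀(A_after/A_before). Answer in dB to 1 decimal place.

6.1 dB

A_before = Σ Sᵢαᵢ = 217.1×0.01 + 217.1×0.05 + 20.2×0.01 + 175.3×0.09 + 9.9×0.04 = 29.401 sabins.
Treatment contributes 149.3·0.60 = 89.580 sabins.
New total A_after = 118.981 sabins.
NR = 10·log₁₀(118.981/29.401) = 6.1 dB.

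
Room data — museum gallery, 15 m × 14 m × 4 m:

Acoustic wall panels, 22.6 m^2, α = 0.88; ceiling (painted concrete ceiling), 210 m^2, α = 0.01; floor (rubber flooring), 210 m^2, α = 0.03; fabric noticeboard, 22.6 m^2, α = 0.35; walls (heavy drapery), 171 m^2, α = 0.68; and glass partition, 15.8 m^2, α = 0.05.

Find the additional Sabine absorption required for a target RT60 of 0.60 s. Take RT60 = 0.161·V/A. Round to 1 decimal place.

72.1 sabins

Total absorption A₁ = 22.6*0.88 + 210*0.01 + 210*0.03 + 22.6*0.35 + 171*0.68 + 15.8*0.05
  = 19.888 + 2.100 + 6.300 + 7.910 + 116.280 + 0.790 = 153.268 m^2 sabins.
For T = 0.60 s, need A₂ = 0.161·V/T = 0.161·840/0.60 = 225.400 sabins.
Additional absorption ΔA = 225.400 − 153.268 = 72.1 sabins.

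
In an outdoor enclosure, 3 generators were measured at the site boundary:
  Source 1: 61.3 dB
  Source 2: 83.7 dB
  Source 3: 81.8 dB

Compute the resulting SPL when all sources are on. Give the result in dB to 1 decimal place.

85.9 dB

Σ 10^(Lᵢ/10) = 3.871e+08.
Back to dB: 10·log₁₀ Σ = 85.9 dB.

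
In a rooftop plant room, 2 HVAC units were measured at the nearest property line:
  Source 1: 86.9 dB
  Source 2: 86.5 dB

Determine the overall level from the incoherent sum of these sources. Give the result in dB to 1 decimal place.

Sum in the linear (power) domain: Σ 10^(Lᵢ/10) = 10^(86.9/10) + 10^(86.5/10) = 9.365e+08.
Combined level = 10 log₁₀(9.365e+08) = 89.7 dB.

89.7 dB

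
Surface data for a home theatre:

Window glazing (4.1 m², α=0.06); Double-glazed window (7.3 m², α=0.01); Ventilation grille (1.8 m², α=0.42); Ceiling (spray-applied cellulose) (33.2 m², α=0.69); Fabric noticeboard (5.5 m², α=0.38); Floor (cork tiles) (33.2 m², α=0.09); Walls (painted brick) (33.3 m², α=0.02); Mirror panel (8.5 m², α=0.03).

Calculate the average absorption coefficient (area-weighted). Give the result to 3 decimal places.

S = Σ Sᵢ = 4.1 + 7.3 + 1.8 + 33.2 + 5.5 + 33.2 + 33.3 + 8.5 = 126.9 m².
Weighted sum Σ Sα = 29.982.
ᾱ = 29.982 / 126.9 = 0.236.

0.236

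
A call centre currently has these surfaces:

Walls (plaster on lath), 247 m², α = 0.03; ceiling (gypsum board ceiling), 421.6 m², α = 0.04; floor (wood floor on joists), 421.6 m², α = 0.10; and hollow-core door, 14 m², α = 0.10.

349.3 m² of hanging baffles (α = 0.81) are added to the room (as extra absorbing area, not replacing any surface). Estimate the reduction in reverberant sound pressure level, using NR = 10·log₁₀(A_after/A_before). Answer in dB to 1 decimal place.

7.1 dB

Summing Sᵢαᵢ: 7.410 + 16.864 + 42.160 + 1.400 → A_before = 67.834 sabins.
Treatment contributes 349.3·0.81 = 282.933 sabins.
A_after = 67.834 + 282.933 = 350.767 sabins.
NR = 10·log₁₀(350.767/67.834) = 7.1 dB.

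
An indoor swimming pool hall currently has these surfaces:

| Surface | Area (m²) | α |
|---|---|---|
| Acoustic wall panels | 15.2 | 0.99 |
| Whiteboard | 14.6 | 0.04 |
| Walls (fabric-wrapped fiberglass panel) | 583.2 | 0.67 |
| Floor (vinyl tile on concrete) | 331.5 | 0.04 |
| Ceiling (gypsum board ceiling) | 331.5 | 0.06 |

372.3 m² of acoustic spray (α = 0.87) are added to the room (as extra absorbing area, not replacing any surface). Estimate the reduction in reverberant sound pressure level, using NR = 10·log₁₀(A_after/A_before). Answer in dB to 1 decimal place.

2.4 dB

Summing Sᵢαᵢ: 15.048 + 0.584 + 390.744 + 13.260 + 19.890 → A_before = 439.526 sabins.
Added absorption = 372.3 × 0.87 = 323.901 sabins.
A_after = 439.526 + 323.901 = 763.427 sabins.
NR = 10·log₁₀(763.427/439.526) = 2.4 dB.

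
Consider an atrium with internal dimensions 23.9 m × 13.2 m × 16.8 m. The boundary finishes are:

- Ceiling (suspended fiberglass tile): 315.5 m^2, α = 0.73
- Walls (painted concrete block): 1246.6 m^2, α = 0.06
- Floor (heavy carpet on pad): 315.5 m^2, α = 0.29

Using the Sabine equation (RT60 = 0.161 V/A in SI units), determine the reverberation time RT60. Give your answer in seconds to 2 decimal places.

Summing Sᵢαᵢ: 230.315 + 74.796 + 91.495 → A = 396.606 sabins.
Volume V = 23.9 × 13.2 × 16.8 = 5300.064 m³.
T = 0.161 V/A = 0.161·5300.064/396.606 = 2.15 s.

2.15 sec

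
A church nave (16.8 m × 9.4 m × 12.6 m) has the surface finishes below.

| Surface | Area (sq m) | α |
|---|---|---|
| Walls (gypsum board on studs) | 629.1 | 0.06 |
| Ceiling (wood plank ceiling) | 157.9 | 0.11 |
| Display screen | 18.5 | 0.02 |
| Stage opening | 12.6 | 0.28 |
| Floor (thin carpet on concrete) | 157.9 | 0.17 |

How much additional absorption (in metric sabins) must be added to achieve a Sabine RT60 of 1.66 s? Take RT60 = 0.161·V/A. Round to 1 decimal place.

Total absorption A₁ = 629.1·0.06 + 157.9·0.11 + 18.5·0.02 + 12.6·0.28 + 157.9·0.17
  = 37.746 + 17.369 + 0.370 + 3.528 + 26.843 = 85.856 sq m sabins.
Target A₂ = 0.161·1989.792/1.66 = 192.986 sabins (V = 1989.792 m³).
Shortfall: 192.986 − 85.856 = 107.1 sabins.

107.1 sabins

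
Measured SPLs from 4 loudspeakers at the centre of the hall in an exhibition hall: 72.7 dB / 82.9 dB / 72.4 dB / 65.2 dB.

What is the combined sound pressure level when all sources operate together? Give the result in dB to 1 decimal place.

83.7 dB

Σ 10^(Lᵢ/10) = 2.343e+08.
Back to dB: 10·log₁₀ Σ = 83.7 dB.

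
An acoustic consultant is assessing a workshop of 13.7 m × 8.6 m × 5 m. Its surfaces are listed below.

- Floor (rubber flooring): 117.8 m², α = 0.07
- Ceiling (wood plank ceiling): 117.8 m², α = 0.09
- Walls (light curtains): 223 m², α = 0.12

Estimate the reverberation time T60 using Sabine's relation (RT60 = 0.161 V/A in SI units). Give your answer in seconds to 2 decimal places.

2.08 s

Summing Sᵢαᵢ: 8.246 + 10.602 + 26.760 → A = 45.608 sabins.
Volume V = 13.7 × 8.6 × 5 = 589.1 m³.
Sabine: RT60 = 0.161 × 589.1 / 45.608 = 2.08 s.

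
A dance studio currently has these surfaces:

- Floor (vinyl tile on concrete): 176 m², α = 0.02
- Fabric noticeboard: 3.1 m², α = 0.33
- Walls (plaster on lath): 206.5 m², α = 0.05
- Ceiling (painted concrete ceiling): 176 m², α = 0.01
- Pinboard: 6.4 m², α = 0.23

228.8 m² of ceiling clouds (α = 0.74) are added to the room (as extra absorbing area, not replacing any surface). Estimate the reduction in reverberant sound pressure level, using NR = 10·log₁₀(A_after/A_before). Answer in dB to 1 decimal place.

Summing Sᵢαᵢ: 3.520 + 1.023 + 10.325 + 1.760 + 1.472 → A_before = 18.100 sabins.
Added absorption = 228.8 × 0.74 = 169.312 sabins.
New total A_after = 187.412 sabins.
NR = 10·log₁₀(187.412/18.100) = 10.2 dB.

10.2 dB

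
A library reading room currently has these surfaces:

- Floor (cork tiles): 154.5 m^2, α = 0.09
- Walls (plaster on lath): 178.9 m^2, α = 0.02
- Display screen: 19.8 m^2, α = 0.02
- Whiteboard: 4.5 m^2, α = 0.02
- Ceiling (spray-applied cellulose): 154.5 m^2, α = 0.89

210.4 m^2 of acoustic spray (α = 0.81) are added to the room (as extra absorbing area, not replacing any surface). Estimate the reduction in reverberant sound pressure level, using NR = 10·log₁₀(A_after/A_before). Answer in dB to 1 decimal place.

Summing Sᵢαᵢ: 13.905 + 3.578 + 0.396 + 0.090 + 137.505 → A_before = 155.474 sabins.
Treatment contributes 210.4·0.81 = 170.424 sabins.
New total A_after = 325.898 sabins.
NR = 10·log₁₀(325.898/155.474) = 3.2 dB.

3.2 dB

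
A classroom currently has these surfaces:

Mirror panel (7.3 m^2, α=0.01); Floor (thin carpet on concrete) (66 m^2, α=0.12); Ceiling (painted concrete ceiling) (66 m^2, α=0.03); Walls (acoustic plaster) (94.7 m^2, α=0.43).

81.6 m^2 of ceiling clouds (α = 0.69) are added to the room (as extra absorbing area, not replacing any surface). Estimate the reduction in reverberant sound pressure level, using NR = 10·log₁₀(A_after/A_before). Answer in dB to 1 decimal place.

3.2 dB

Total absorption A_before = 7.3*0.01 + 66*0.12 + 66*0.03 + 94.7*0.43
  = 0.073 + 7.920 + 1.980 + 40.721 = 50.694 m^2 sabins.
Added absorption = 81.6 × 0.69 = 56.304 sabins.
A_after = 50.694 + 56.304 = 106.998 sabins.
NR = 10·log₁₀(106.998/50.694) = 3.2 dB.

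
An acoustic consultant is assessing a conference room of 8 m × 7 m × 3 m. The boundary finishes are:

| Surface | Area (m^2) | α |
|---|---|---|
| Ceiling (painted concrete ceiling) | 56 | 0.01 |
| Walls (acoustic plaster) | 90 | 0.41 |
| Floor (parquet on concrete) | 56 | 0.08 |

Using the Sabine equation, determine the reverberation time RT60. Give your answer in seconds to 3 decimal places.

0.645 seconds

Equivalent absorption area: A = 56*0.01 + 90*0.41 + 56*0.08 = 41.940 m^2.
Room volume: 168 m³.
T = 0.161 V/A = 0.161·168/41.940 = 0.645 s.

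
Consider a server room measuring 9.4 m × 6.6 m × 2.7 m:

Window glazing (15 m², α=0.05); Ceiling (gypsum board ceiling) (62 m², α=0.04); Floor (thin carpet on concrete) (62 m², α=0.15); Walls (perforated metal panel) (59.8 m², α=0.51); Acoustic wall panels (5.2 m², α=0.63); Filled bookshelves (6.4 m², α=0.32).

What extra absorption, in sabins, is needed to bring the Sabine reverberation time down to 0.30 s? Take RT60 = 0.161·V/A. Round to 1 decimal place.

41.5 sabins

A₁ = Σ Sᵢαᵢ = 15·0.05 + 62·0.04 + 62·0.15 + 59.8·0.51 + 5.2·0.63 + 6.4·0.32 = 48.352 sabins.
Target A₂ = 0.161·167.508/0.30 = 89.896 sabins (V = 167.508 m³).
ΔA = A₂ − A₁ = 89.896 − 48.352 = 41.5 sabins.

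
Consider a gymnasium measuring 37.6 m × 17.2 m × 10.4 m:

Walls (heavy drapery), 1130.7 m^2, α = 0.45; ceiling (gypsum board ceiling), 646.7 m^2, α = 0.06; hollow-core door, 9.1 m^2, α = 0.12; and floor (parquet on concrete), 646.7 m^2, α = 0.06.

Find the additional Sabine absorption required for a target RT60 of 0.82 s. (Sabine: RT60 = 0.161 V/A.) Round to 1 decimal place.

733.1 sabins

Total absorption A₁ = 1130.7*0.45 + 646.7*0.06 + 9.1*0.12 + 646.7*0.06
  = 508.815 + 38.802 + 1.092 + 38.802 = 587.511 m^2 sabins.
For T = 0.82 s, need A₂ = 0.161·V/T = 0.161·6725.888/0.82 = 1320.571 sabins.
ΔA = A₂ − A₁ = 1320.571 − 587.511 = 733.1 sabins.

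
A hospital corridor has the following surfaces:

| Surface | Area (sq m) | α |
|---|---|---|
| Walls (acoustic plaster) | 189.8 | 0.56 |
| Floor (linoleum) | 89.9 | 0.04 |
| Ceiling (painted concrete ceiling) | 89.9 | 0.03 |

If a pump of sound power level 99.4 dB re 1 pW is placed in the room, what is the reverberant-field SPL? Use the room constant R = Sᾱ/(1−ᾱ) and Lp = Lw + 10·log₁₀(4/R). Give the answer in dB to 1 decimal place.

A = 112.581 sabins; S = 369.6 sq m.
ᾱ = 0.3046, so room constant R = A/(1−ᾱ) = 161.894 sq m.
Lp = 99.4 + 10·log₁₀(4/161.894) = 99.4 + (-16.07) = 83.3 dB.

83.3 dB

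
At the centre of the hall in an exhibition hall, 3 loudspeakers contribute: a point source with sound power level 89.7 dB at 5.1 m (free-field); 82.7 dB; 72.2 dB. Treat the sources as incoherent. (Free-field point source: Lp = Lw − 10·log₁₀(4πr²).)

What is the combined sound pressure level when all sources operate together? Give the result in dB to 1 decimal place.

Source at 5.1 m: Lp = 89.7 − 10·log₁₀(4π·5.1²) = 89.7 − 10·log₁₀(326.851) = 64.6 dB.
Sum in the linear (power) domain: Σ 10^(Lᵢ/10) = 10^(64.6/10) + 10^(82.7/10) + 10^(72.2/10) = 2.057e+08.
Back to dB: 10·log₁₀ Σ = 83.1 dB.

83.1 dB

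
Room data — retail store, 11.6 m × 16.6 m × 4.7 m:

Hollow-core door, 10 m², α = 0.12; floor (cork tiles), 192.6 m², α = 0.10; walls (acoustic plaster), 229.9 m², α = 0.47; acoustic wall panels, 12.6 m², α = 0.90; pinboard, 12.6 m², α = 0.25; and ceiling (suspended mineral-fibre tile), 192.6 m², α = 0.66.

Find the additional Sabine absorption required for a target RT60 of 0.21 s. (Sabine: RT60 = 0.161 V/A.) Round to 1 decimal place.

423.7 sabins

Total absorption A₁ = 10×0.12 + 192.6×0.10 + 229.9×0.47 + 12.6×0.90 + 12.6×0.25 + 192.6×0.66
  = 1.200 + 19.260 + 108.053 + 11.340 + 3.150 + 127.116 = 270.119 m² sabins.
V = 905.032 m³. Required absorption A₂ = 0.161 × 905.032 / 0.21 = 693.858 sabins.
ΔA = A₂ − A₁ = 693.858 − 270.119 = 423.7 sabins.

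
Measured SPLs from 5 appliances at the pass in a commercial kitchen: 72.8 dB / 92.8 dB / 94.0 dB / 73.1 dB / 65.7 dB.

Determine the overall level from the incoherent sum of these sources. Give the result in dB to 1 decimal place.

Sum in the linear (power) domain: Σ 10^(Lᵢ/10) = 10^(72.8/10) + 10^(92.8/10) + 10^(94.0/10) + 10^(73.1/10) + 10^(65.7/10) = 4.461e+09.
Combined level = 10 log₁₀(4.461e+09) = 96.5 dB.

96.5 dB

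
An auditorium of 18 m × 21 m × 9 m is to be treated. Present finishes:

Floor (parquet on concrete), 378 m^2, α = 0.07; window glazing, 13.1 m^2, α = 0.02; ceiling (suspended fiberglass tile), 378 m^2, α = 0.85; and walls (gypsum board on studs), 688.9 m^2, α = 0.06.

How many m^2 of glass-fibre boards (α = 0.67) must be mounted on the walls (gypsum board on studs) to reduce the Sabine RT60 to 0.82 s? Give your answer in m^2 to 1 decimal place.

456.7

Summing Sᵢαᵢ: 26.460 + 0.262 + 321.300 + 41.334 → A₁ = 389.356 sabins.
Required A₂ = 0.161·3402/0.82 = 667.954 sabins.
Absorption to add: 667.954 − 389.356 = 278.598 sabins.
Each m^2 of panel replacing the walls (gypsum board on studs) adds (0.67 − 0.06) = 0.61 sabins.
Area = ΔA/Δα = 278.598/0.61 = 456.7 m^2.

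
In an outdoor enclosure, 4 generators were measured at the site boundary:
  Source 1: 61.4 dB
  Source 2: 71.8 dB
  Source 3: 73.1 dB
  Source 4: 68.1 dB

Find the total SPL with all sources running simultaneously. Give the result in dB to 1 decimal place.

76.4 dB

Converting to relative power and adding: 10^(61.4/10) + 10^(71.8/10) + 10^(73.1/10) + 10^(68.1/10) = 4.339e+07.
L_total = 10·log₁₀(4.339e+07) = 76.4 dB.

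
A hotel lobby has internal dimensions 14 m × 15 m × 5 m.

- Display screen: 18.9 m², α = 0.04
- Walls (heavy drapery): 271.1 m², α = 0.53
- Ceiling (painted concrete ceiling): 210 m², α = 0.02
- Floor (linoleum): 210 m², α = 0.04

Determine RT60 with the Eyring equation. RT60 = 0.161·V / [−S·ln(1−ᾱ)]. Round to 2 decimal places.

0.95 seconds

Total surface area S = 18.9 + 271.1 + 210 + 210 = 710.0 m².
Absorption A = 18.9·0.04 + 271.1·0.53 + 210·0.02 + 210·0.04 = 157.039 sabins.
ᾱ = 157.039 / 710.0 = 0.2212.
−S·ln(1−ᾱ) = −710.0 × ln(1 − 0.2212) = 177.501.
V = 14 × 15 × 5 = 1050 m³.
RT60 = 0.161 × 1050 / 177.501 = 0.95 s.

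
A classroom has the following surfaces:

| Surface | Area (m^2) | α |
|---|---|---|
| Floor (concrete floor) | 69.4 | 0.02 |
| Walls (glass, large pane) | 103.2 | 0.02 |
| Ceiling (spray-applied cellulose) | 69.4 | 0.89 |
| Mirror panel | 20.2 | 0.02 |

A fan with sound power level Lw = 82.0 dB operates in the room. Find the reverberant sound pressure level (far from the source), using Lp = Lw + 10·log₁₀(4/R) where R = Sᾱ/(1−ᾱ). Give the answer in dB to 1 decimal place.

68.6 dB

A = 65.622 sabins; S = 262.2 m^2.
ᾱ = 0.2503, so room constant R = A/(1−ᾱ) = 87.531 m^2.
Lp = Lw + 10 log₁₀(4/R) = 82.0 -13.40 = 68.6 dB.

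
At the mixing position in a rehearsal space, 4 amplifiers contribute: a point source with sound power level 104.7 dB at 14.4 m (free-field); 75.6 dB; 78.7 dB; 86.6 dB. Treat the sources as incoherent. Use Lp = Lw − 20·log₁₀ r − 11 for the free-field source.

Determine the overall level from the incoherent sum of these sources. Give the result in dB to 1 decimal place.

87.6 dB

Source at 14.4 m: Lp = 104.7 − 20·log₁₀(14.4) − 11 = 70.5 dB.
Converting to relative power and adding: 10^(70.5/10) + 10^(75.6/10) + 10^(78.7/10) + 10^(86.6/10) = 5.787e+08.
L_total = 10·log₁₀(5.787e+08) = 87.6 dB.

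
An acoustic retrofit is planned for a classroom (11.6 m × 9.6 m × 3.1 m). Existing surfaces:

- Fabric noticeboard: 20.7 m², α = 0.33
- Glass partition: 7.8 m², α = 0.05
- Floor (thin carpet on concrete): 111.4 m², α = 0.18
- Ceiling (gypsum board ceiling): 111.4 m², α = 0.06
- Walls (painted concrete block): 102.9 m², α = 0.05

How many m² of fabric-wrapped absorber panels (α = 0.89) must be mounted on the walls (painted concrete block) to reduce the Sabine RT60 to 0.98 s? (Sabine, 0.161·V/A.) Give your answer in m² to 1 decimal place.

21.0

Total absorption A₁ = 20.7·0.33 + 7.8·0.05 + 111.4·0.18 + 111.4·0.06 + 102.9·0.05
  = 6.831 + 0.390 + 20.052 + 6.684 + 5.145 = 39.102 m² sabins.
Required A₂ = 0.161·345.216/0.98 = 56.714 sabins.
ΔA needed = 56.714 − 39.102 = 17.612 sabins.
Each m² of panel replacing the walls (painted concrete block) adds (0.89 − 0.05) = 0.84 sabins.
Panel area = 17.612 / 0.84 = 21.0 m².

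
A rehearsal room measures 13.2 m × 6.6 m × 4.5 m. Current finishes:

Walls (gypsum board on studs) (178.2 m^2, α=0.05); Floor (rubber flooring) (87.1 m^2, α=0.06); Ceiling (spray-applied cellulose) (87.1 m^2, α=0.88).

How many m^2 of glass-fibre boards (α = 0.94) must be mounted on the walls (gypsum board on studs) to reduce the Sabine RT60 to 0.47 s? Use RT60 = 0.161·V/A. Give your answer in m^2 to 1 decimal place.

48.9

Summing Sᵢαᵢ: 8.910 + 5.226 + 76.648 → A₁ = 90.784 sabins.
V = 392.04 m³. Target absorption A₂ = 0.161 × 392.04 / 0.47 = 134.295 sabins.
ΔA needed = 134.295 − 90.784 = 43.511 sabins.
Each m^2 of panel replacing the walls (gypsum board on studs) adds (0.94 − 0.05) = 0.89 sabins.
Panel area = 43.511 / 0.89 = 48.9 m^2.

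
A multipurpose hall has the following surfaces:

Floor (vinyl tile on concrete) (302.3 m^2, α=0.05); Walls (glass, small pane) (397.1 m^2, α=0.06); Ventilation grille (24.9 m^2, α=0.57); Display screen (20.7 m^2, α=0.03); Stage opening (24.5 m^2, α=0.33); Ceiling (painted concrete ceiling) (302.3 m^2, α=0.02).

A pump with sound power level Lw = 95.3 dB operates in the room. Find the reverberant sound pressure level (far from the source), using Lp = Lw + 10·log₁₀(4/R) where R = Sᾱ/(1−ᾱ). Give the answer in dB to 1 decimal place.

Σ(Sᵢαᵢ) = 302.3·0.05 + 397.1·0.06 + 24.9·0.57 + 20.7·0.03 + 24.5·0.33 + 302.3·0.02 = 67.886; total area S = 1071.8 m^2.
ᾱ = 0.0633, so room constant R = A/(1−ᾱ) = 72.474 m^2.
Lp = Lw + 10 log₁₀(4/R) = 95.3 -12.58 = 82.7 dB.

82.7 dB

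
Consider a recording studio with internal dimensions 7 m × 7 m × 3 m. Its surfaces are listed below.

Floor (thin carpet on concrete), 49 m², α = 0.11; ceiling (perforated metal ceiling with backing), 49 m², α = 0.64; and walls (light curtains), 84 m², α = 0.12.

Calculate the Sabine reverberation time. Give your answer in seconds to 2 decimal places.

0.51 s

A = Σ Sᵢαᵢ = 49·0.11 + 49·0.64 + 84·0.12 = 46.830 sabins.
V = 7·7·3 = 147 m³.
T = 0.161 V/A = 0.161·147/46.830 = 0.51 s.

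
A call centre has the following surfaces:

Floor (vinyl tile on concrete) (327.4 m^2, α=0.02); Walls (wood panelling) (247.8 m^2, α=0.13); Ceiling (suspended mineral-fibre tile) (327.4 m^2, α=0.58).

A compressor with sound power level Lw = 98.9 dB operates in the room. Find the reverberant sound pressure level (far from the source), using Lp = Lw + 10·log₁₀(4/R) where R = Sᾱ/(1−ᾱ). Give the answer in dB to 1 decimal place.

A = 228.654 sabins; S = 902.6 m^2.
ᾱ = 0.2533, so room constant R = A/(1−ᾱ) = 306.219 m^2.
Lp = 98.9 + 10·log₁₀(4/306.219) = 98.9 + (-18.84) = 80.1 dB.

80.1 dB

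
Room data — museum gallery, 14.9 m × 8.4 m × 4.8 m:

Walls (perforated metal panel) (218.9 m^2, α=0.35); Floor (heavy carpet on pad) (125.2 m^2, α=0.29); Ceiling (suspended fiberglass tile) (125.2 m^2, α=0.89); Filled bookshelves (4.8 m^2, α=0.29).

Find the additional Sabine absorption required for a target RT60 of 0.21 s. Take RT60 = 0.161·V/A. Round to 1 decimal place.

234.8 sabins

Equivalent absorption area: A₁ = 218.9·0.35 + 125.2·0.29 + 125.2·0.89 + 4.8·0.29 = 225.743 m^2.
For T = 0.21 s, need A₂ = 0.161·V/T = 0.161·600.768/0.21 = 460.589 sabins.
Additional absorption ΔA = 460.589 − 225.743 = 234.8 sabins.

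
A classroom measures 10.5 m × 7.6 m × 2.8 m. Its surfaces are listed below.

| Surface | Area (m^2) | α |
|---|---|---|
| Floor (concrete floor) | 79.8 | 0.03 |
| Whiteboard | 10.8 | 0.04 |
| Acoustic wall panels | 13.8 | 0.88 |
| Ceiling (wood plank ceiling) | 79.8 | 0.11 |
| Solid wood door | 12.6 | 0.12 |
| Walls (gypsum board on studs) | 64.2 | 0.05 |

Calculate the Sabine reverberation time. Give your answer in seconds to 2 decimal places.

Total absorption A = 79.8×0.03 + 10.8×0.04 + 13.8×0.88 + 79.8×0.11 + 12.6×0.12 + 64.2×0.05
  = 2.394 + 0.432 + 12.144 + 8.778 + 1.512 + 3.210 = 28.470 m^2 sabins.
Volume V = 10.5 × 7.6 × 2.8 = 223.44 m³.
T = 0.161 V/A = 0.161·223.44/28.470 = 1.26 s.

1.26 sec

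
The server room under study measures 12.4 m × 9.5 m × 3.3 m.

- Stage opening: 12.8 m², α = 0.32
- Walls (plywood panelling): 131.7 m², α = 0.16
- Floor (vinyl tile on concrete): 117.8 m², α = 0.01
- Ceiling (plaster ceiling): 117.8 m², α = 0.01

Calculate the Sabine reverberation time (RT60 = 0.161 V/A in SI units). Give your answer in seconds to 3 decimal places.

2.274 seconds

Equivalent absorption area: A = 12.8·0.32 + 131.7·0.16 + 117.8·0.01 + 117.8·0.01 = 27.524 m².
V = 12.4·9.5·3.3 = 388.74 m³.
T = 0.161 V/A = 0.161·388.74/27.524 = 2.274 s.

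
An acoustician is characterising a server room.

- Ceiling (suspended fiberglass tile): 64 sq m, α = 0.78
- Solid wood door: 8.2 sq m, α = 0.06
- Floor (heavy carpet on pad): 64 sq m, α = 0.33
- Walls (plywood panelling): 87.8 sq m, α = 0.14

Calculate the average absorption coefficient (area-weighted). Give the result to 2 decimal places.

Total surface area S = 224.0 sq m.
A = 64*0.78 + 8.2*0.06 + 64*0.33 + 87.8*0.14 = 83.824 sabins.
ᾱ = A/S = 0.37.

0.37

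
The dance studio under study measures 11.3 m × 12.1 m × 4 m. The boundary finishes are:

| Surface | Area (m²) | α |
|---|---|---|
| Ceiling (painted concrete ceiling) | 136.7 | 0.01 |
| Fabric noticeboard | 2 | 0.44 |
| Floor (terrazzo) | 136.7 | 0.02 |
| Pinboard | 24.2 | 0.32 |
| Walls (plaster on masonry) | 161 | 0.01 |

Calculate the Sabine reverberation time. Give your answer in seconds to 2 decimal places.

6.14 s

Equivalent absorption area: A = 136.7·0.01 + 2·0.44 + 136.7·0.02 + 24.2·0.32 + 161·0.01 = 14.335 m².
Room volume: 546.92 m³.
RT60 = 0.161 · V / A = 0.161 × 546.92 / 14.335 = 6.14 s.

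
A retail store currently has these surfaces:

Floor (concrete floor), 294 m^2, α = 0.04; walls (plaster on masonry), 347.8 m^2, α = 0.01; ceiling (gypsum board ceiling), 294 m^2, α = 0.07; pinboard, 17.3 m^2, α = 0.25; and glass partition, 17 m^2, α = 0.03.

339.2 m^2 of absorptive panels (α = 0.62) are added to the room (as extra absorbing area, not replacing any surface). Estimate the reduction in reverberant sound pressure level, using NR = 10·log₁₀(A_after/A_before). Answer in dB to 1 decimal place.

7.9 dB

Summing Sᵢαᵢ: 11.760 + 3.478 + 20.580 + 4.325 + 0.510 → A_before = 40.653 sabins.
Treatment contributes 339.2·0.62 = 210.304 sabins.
A_after = 40.653 + 210.304 = 250.957 sabins.
NR = 10·log₁₀(250.957/40.653) = 7.9 dB.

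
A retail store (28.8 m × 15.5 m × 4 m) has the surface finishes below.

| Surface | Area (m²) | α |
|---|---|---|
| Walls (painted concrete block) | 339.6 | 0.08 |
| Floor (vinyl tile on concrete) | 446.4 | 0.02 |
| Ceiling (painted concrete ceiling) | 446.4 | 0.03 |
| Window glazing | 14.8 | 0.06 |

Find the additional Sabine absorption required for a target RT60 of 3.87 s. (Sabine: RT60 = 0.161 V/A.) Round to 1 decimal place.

Total absorption A₁ = 339.6·0.08 + 446.4·0.02 + 446.4·0.03 + 14.8·0.06
  = 27.168 + 8.928 + 13.392 + 0.888 = 50.376 m² sabins.
V = 1785.6 m³. Required absorption A₂ = 0.161 × 1785.6 / 3.87 = 74.285 sabins.
Shortfall: 74.285 − 50.376 = 23.9 sabins.

23.9 sabins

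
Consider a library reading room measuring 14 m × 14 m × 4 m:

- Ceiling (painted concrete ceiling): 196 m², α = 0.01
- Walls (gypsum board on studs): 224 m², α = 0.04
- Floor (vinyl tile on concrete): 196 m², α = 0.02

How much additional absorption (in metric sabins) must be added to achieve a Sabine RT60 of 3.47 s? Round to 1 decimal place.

21.5 sabins

Summing Sᵢαᵢ: 1.960 + 8.960 + 3.920 → A₁ = 14.840 sabins.
For T = 3.47 s, need A₂ = 0.161·V/T = 0.161·784/3.47 = 36.376 sabins.
Shortfall: 36.376 − 14.840 = 21.5 sabins.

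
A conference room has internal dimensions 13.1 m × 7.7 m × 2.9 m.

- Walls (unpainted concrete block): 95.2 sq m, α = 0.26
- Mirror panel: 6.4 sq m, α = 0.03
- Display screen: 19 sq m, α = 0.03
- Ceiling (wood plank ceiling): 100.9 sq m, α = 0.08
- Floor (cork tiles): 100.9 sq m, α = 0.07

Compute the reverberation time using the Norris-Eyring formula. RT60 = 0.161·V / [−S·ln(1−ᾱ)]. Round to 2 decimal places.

S = Σ Sᵢ = 322.4 sq m.
Absorption A = 95.2·0.26 + 6.4·0.03 + 19·0.03 + 100.9·0.08 + 100.9·0.07 = 40.649 sabins.
ᾱ = 40.649 / 322.4 = 0.1261.
−S·ln(1−ᾱ) = −322.4 × ln(1 − 0.1261) = 43.456.
V = 13.1 × 7.7 × 2.9 = 292.523 m³.
T = 0.161·V/[−S·ln(1−ᾱ)] = 0.161·292.523/43.456 = 1.08 s.

1.08 sec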